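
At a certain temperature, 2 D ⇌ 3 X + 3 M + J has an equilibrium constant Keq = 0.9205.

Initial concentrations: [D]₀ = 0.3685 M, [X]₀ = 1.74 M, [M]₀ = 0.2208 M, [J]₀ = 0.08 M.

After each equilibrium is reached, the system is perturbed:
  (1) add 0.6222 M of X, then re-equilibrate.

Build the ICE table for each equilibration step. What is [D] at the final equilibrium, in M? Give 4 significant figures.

Q₀ = 0.03341 vs Keq = 0.9205 ⇒ Q<K, forward
Step 1:
                   D          X          M          J
  Initial     0.3685       1.74     0.2208       0.08
  Change     -0.1154     0.1731     0.1731    0.05771
  Equil       0.2531      1.913     0.3939     0.1377
  solve Keq expr → x = 0.05771; check Q = 0.9205
Then add 0.6222 M of X.
Step 2:
                   D          X          M          J
  Initial     0.2531      2.535     0.3939     0.1377
  Change     0.03338   -0.05008   -0.05008   -0.01669
  Equil       0.2865      2.485     0.3439      0.121
  solve Keq expr → x = -0.01669; check Q = 0.9205

[D]_eq = 0.2865 M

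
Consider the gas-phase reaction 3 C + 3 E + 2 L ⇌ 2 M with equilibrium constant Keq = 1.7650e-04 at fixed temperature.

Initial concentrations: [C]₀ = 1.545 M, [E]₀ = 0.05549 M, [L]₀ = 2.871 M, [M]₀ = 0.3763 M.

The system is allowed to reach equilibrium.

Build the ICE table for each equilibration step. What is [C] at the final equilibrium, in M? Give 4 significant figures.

Q₀ = 27.26 vs Keq = 1.7650e-04 ⇒ Q>K, reverse
Step 1:
                  C         E         L         M
  I           1.545   0.05549     2.871    0.3763
  C          0.4899    0.4899    0.3266   -0.3266
  E           2.035    0.5454     3.198   0.04967
  solve Keq expr → x = -0.1633; check Q = 1.7650e-04

[C]_eq = 2.035 M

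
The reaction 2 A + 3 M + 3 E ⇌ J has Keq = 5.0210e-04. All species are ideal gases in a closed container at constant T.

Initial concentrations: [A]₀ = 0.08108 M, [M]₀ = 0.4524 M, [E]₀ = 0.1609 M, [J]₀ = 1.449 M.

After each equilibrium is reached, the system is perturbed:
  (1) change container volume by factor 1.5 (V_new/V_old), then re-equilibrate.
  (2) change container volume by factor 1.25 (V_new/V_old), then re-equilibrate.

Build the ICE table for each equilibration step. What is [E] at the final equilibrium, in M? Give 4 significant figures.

Q₀ = 5.7149e+05 vs Keq = 5.0210e-04 ⇒ Q>K, reverse
Step 1:
                    A           M           E           J
  I           0.08108      0.4524      0.1609       1.449
  C              1.63       2.446       2.446     -0.8152
  E             1.711       2.898       2.606      0.6338
  solve Keq expr → x = -0.8152; check Q = 5.0210e-04
Then change container volume by factor 1.5 (V_new/V_old).
Step 2:
                    A           M           E           J
  I             1.141       1.932       1.738      0.4225
  C            0.3855      0.5782      0.5782     -0.1927
  E             1.526        2.51       2.316      0.2298
  solve Keq expr → x = -0.1927; check Q = 5.0210e-04
Then change container volume by factor 1.25 (V_new/V_old).
Step 3:
                    A           M           E           J
  I             1.221       2.008       1.853      0.1838
  C            0.1639      0.2458      0.2458    -0.08194
  E             1.385       2.254       2.098      0.1019
  solve Keq expr → x = -0.08194; check Q = 5.0210e-04

[E]_eq = 2.098 M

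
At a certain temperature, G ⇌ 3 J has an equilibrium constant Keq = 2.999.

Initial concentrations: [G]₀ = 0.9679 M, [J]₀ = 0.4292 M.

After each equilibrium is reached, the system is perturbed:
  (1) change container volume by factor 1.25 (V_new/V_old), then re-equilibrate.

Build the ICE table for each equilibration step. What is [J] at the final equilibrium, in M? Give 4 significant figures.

[J]_eq = 1.149 M

Q₀ = 0.08169 vs Keq = 2.999 ⇒ Q<K, forward
Step 1:
                   G          J
  init        0.9679     0.4292
  Δ          -0.2811     0.8432
  eq          0.6868      1.272
  solve Keq expr → x = 0.2811; check Q = 2.999
Then change container volume by factor 1.25 (V_new/V_old).
Step 2:
                   G          J
  init        0.5495      1.018
  Δ          -0.0437     0.1311
  eq          0.5058      1.149
  solve Keq expr → x = 0.0437; check Q = 2.999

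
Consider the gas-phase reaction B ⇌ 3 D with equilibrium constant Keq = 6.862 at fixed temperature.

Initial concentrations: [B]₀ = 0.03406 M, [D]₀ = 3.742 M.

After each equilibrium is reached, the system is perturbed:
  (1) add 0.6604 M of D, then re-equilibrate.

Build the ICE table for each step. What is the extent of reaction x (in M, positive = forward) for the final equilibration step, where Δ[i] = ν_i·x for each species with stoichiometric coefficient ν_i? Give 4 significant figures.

x = -0.1768 M

Q₀ = 1538 vs Keq = 6.862 ⇒ Q>K, reverse
Step 1:
                   B          D
  I          0.03406      3.742
  C           0.6809     -2.043
  E            0.715      1.699
  solve Keq expr → x = -0.6809; check Q = 6.862
Then add 0.6604 M of D.
Step 2:
                   B          D
  I            0.715       2.36
  C           0.1768    -0.5305
  E           0.8918      1.829
  solve Keq expr → x = -0.1768; check Q = 6.862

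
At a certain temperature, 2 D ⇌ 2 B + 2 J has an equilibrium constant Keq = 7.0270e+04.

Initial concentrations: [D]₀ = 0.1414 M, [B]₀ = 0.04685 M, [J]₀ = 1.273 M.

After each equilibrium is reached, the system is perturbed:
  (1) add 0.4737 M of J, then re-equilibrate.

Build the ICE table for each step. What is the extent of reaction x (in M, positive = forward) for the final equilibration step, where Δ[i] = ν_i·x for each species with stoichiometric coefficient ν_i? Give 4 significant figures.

x = -1.6601e-04 M

Q₀ = 0.1779 vs Keq = 7.0270e+04 ⇒ Q<K, forward
Step 1:
                   D          B          J
  Initial     0.1414    0.04685      1.273
  Change     -0.1404     0.1404     0.1404
  Equil   9.9840e-04     0.1873      1.413
  solve Keq expr → x = 0.0702; check Q = 7.0270e+04
Then add 0.4737 M of J.
Step 2:
                   D          B          J
  Initial 9.9840e-04     0.1873      1.887
  Change  3.3202e-04 -3.3202e-04 -3.3202e-04
  Equil      0.00133     0.1869      1.887
  solve Keq expr → x = -1.6601e-04; check Q = 7.0270e+04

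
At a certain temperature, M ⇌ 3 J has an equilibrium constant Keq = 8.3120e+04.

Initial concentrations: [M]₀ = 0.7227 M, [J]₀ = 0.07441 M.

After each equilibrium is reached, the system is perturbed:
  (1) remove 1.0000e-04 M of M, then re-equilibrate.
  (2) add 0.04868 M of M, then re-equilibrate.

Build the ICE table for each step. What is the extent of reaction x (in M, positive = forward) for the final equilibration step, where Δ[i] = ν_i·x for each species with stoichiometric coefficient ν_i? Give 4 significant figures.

x = 0.04865 M

Q₀ = 5.7008e-04 vs Keq = 8.3120e+04 ⇒ Q<K, forward
Step 1:
                   M          J
  Initial     0.7227    0.07441
  Change     -0.7226      2.168
  Equil   1.3560e-04      2.242
  solve Keq expr → x = 0.7226; check Q = 8.3120e+04
Then remove 1.0000e-04 M of M.
Step 2:
                   M          J
  Initial 3.5600e-05      2.242
  Change  9.9946e-05 -2.9984e-04
  Equil   1.3555e-04      2.242
  solve Keq expr → x = -9.9946e-05; check Q = 8.3120e+04
Then add 0.04868 M of M.
Step 3:
                   M          J
  Initial    0.04882      2.242
  Change    -0.04865      0.146
  Equil   1.6378e-04      2.388
  solve Keq expr → x = 0.04865; check Q = 8.3120e+04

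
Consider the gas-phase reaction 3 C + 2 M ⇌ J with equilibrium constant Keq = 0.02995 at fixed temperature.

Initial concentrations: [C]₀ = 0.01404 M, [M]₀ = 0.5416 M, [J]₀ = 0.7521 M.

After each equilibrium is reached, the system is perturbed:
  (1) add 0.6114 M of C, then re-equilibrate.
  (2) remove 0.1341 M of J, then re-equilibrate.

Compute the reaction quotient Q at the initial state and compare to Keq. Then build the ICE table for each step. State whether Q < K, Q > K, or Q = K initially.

Q₀ = 9.2644e+05; Q > K (proceeds reverse)

Q₀ = 9.2644e+05 vs Keq = 0.02995 ⇒ Q>K, reverse
Step 1:
                   C          M          J
  init       0.01404     0.5416     0.7521
  Δ            1.505      1.003    -0.5016
  eq           1.519      1.545     0.2505
  solve Keq expr → x = -0.5016; check Q = 0.02995
Then add 0.6114 M of C.
Step 2:
                   C          M          J
  init          2.13      1.545     0.2505
  Δ           -0.285      -0.19    0.09499
  eq           1.845      1.355     0.3455
  solve Keq expr → x = 0.09499; check Q = 0.02995
Then remove 0.1341 M of J.
Step 3:
                   C          M          J
  init         1.845      1.355     0.2114
  Δ          -0.1187   -0.07911    0.03956
  eq           1.727      1.276     0.2509
  solve Keq expr → x = 0.03956; check Q = 0.02995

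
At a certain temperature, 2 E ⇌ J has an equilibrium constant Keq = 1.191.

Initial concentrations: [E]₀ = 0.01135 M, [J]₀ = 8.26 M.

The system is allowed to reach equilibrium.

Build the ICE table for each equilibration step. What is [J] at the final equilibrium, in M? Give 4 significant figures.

[J]_eq = 7.049 M

Q₀ = 6.4119e+04 vs Keq = 1.191 ⇒ Q>K, reverse
Step 1:
                   E          J
  Initial    0.01135       8.26
  Change       2.422     -1.211
  Equil        2.433      7.049
  solve Keq expr → x = -1.211; check Q = 1.191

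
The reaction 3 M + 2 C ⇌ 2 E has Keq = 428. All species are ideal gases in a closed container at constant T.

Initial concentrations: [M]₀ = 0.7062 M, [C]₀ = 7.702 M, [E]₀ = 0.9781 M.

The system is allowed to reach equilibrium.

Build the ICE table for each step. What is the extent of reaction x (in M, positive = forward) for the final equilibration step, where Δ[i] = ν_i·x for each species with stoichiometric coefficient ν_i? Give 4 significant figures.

Q₀ = 0.04579 vs Keq = 428 ⇒ Q<K, forward
Step 1:
                   M          C          E
  Initial     0.7062      7.702     0.9781
  Change     -0.6615     -0.441      0.441
  Equil      0.04469      7.261      1.419
  solve Keq expr → x = 0.2205; check Q = 428

x = 0.2205 M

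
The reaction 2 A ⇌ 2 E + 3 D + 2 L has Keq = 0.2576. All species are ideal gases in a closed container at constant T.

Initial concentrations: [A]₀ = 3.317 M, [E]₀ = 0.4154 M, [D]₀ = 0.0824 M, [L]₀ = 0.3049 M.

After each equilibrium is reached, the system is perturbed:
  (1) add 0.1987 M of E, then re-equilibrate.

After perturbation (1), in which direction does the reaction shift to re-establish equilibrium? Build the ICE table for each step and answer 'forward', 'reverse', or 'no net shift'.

Q₀ = 8.1572e-07 vs Keq = 0.2576 ⇒ Q<K, forward
Step 1:
                  A         E         D         L
  Initial     3.317    0.4154    0.0824    0.3049
  Change    -0.6961    0.6961     1.044    0.6961
  Equil       2.621     1.111     1.127     1.001
  solve Keq expr → x = 0.348; check Q = 0.2576
Then add 0.1987 M of E.
Step 2:
                  A         E         D         L
  Initial     2.621      1.31     1.127     1.001
  Change    0.03894  -0.03894  -0.05841  -0.03894
  Equil        2.66     1.271     1.068     0.962
  solve Keq expr → x = -0.01947; check Q = 0.2576

Direction: reverse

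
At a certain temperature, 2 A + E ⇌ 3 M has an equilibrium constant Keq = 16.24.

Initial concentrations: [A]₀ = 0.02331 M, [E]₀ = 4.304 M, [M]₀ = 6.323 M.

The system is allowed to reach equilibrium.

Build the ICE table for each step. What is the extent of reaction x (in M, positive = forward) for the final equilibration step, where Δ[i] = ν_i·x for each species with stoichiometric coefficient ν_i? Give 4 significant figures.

Q₀ = 1.0810e+05 vs Keq = 16.24 ⇒ Q>K, reverse
Step 1:
                    A           E           M
  I           0.02331       4.304       6.323
  C             1.109      0.5545      -1.663
  E             1.132       4.858        4.66
  solve Keq expr → x = -0.5545; check Q = 16.24

x = -0.5545 M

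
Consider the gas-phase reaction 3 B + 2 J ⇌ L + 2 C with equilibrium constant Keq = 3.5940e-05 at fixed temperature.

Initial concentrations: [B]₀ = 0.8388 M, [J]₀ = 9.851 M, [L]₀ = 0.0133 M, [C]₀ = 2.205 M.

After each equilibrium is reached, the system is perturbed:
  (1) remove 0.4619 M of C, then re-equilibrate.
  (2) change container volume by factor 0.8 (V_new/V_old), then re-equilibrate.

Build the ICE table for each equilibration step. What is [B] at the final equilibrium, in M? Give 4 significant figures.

Q₀ = 0.001129 vs Keq = 3.5940e-05 ⇒ Q>K, reverse
Step 1:
                    B           J           L           C
  I            0.8388       9.851      0.0133       2.205
  C           0.03841      0.0256     -0.0128     -0.0256
  E            0.8772       9.877  4.9822e-04       2.179
  solve Keq expr → x = -0.0128; check Q = 3.5940e-05
Then remove 0.4619 M of C.
Step 2:
                    B           J           L           C
  I            0.8772       9.877  4.9822e-04       1.717
  C       -9.0266e-04 -6.0177e-04  3.0089e-04  6.0177e-04
  E            0.8763       9.876  7.9911e-04       1.718
  solve Keq expr → x = 3.0089e-04; check Q = 3.5940e-05
Then change container volume by factor 0.8 (V_new/V_old).
Step 3:
                    B           J           L           C
  I             1.095       12.35  9.9889e-04       2.148
  C         -0.001659   -0.001106  5.5292e-04    0.001106
  E             1.094       12.34    0.001552       2.149
  solve Keq expr → x = 5.5292e-04; check Q = 3.5940e-05

[B]_eq = 1.094 M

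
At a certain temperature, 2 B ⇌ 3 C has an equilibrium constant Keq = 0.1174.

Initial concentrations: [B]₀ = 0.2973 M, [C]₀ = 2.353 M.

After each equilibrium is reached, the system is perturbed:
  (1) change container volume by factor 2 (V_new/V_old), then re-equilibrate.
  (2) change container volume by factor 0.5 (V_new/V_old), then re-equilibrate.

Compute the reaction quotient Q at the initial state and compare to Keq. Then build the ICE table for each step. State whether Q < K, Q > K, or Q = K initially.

Q₀ = 147.4 vs Keq = 0.1174 ⇒ Q>K, reverse
Step 1:
                  B         C
  I          0.2973     2.353
  C           1.151    -1.726
  E           1.448    0.6268
  solve Keq expr → x = -0.5754; check Q = 0.1174
Then change container volume by factor 2 (V_new/V_old).
Step 2:
                  B         C
  I          0.7241    0.3134
  C        -0.04362   0.06543
  E          0.6804    0.3788
  solve Keq expr → x = 0.02181; check Q = 0.1174
Then change container volume by factor 0.5 (V_new/V_old).
Step 3:
                  B         C
  I           1.361    0.7576
  C         0.08724   -0.1309
  E           1.448    0.6268
  solve Keq expr → x = -0.04362; check Q = 0.1174

Q₀ = 147.4; Q > K (proceeds reverse)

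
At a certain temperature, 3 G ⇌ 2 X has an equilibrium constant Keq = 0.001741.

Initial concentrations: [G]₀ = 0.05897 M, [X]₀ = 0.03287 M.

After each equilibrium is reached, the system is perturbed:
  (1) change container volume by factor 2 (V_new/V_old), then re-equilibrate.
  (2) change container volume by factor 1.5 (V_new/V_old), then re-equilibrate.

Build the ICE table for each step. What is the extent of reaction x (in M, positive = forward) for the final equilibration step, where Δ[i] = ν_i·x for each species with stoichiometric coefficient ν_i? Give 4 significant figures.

x = -3.0916e-05 M

Q₀ = 5.269 vs Keq = 0.001741 ⇒ Q>K, reverse
Step 1:
                  G         X
  I         0.05897   0.03287
  C         0.04714  -0.03143
  E          0.1061  0.001442
  solve Keq expr → x = -0.01571; check Q = 0.001741
Then change container volume by factor 2 (V_new/V_old).
Step 2:
                  G         X
  I         0.05306 7.2113e-04
  C       3.1011e-04 -2.0674e-04
  E         0.05337 5.1439e-04
  solve Keq expr → x = -1.0337e-04; check Q = 0.001741
Then change container volume by factor 1.5 (V_new/V_old).
Step 3:
                  G         X
  I         0.03558 3.4293e-04
  C       9.2749e-05 -6.1833e-05
  E         0.03567 2.8110e-04
  solve Keq expr → x = -3.0916e-05; check Q = 0.001741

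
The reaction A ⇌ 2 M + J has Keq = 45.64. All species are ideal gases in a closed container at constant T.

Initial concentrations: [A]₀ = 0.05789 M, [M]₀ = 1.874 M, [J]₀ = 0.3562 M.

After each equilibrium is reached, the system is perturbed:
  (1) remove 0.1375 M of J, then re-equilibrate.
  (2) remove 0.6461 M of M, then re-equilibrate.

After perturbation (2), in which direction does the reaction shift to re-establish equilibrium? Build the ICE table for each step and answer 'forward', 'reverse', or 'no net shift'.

Direction: forward

Q₀ = 21.61 vs Keq = 45.64 ⇒ Q<K, forward
Step 1:
                   A          M          J
  init       0.05789      1.874     0.3562
  Δ         -0.02672    0.05344    0.02672
  eq         0.03117      1.927     0.3829
  solve Keq expr → x = 0.02672; check Q = 45.64
Then remove 0.1375 M of J.
Step 2:
                   A          M          J
  init       0.03117      1.927     0.2454
  Δ        -0.009951     0.0199   0.009951
  eq         0.02122      1.947     0.2554
  solve Keq expr → x = 0.009951; check Q = 45.64
Then remove 0.6461 M of M.
Step 3:
                   A          M          J
  init       0.02122      1.301     0.2554
  Δ           -0.011      0.022      0.011
  eq         0.01022      1.323     0.2664
  solve Keq expr → x = 0.011; check Q = 45.64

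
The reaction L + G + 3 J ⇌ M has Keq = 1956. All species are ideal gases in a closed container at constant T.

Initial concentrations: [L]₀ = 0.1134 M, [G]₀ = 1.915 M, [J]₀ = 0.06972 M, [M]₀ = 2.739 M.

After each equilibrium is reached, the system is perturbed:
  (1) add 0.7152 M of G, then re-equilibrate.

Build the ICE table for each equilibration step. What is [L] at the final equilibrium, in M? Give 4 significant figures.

[L]_eq = 0.1416 M

Q₀ = 3.7217e+04 vs Keq = 1956 ⇒ Q>K, reverse
Step 1:
                   L          G          J          M
  Initial     0.1134      1.915    0.06972      2.739
  Change     0.03316    0.03316    0.09949   -0.03316
  Equil       0.1466      1.948     0.1692      2.706
  solve Keq expr → x = -0.03316; check Q = 1956
Then add 0.7152 M of G.
Step 2:
                   L          G          J          M
  Initial     0.1466      2.663     0.1692      2.706
  Change   -0.004936  -0.004936   -0.01481   0.004936
  Equil       0.1416      2.658     0.1544      2.711
  solve Keq expr → x = 0.004936; check Q = 1956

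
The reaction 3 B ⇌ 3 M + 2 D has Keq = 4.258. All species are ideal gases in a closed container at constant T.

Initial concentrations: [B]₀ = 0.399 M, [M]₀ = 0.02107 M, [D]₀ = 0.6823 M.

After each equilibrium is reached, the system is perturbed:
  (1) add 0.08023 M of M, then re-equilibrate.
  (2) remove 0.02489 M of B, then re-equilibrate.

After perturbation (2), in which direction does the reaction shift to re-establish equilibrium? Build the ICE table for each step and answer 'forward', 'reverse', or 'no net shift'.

Q₀ = 6.8553e-05 vs Keq = 4.258 ⇒ Q<K, forward
Step 1:
                  B         M         D
  I           0.399   0.02107    0.6823
  C         -0.2494    0.2494    0.1663
  E          0.1496    0.2705    0.8486
  solve Keq expr → x = 0.08314; check Q = 4.258
Then add 0.08023 M of M.
Step 2:
                  B         M         D
  I          0.1496    0.3507    0.8486
  C         0.02694  -0.02694  -0.01796
  E          0.1765    0.3238    0.8306
  solve Keq expr → x = -0.008979; check Q = 4.258
Then remove 0.02489 M of B.
Step 3:
                  B         M         D
  I          0.1516    0.3238    0.8306
  C         0.01522  -0.01522  -0.01015
  E          0.1668    0.3086    0.8205
  solve Keq expr → x = -0.005073; check Q = 4.258

Direction: reverse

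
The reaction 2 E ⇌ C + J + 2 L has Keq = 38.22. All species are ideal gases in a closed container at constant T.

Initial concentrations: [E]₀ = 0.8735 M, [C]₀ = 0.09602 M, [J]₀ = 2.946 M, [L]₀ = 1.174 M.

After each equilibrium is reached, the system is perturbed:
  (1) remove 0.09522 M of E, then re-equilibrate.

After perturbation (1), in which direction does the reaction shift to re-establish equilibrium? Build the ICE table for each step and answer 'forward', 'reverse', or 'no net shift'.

Q₀ = 0.511 vs Keq = 38.22 ⇒ Q<K, forward
Step 1:
                  E         C         J         L
  Initial    0.8735   0.09602     2.946     1.174
  Change    -0.5633    0.2816    0.2816    0.5633
  Equil      0.3102    0.3776     3.228     1.737
  solve Keq expr → x = 0.2816; check Q = 38.22
Then remove 0.09522 M of E.
Step 2:
                  E         C         J         L
  Initial     0.215    0.3776     3.228     1.737
  Change    0.06788  -0.03394  -0.03394  -0.06788
  Equil      0.2829    0.3437     3.194     1.669
  solve Keq expr → x = -0.03394; check Q = 38.22

Direction: reverse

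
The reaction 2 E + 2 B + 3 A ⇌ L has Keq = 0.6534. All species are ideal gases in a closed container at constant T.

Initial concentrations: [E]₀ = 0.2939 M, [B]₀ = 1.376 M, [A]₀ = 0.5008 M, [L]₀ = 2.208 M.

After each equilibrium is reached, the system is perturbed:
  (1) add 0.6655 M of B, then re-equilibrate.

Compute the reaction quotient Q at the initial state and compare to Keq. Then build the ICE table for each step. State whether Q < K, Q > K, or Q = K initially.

Q₀ = 107.5 vs Keq = 0.6534 ⇒ Q>K, reverse
Step 1:
                  E         B         A         L
  Initial    0.2939     1.376    0.5008     2.208
  Change     0.4515    0.4515    0.6772   -0.2257
  Equil      0.7454     1.827     1.178     1.982
  solve Keq expr → x = -0.2257; check Q = 0.6534
Then add 0.6655 M of B.
Step 2:
                  E         B         A         L
  Initial    0.7454     2.493     1.178     1.982
  Change   -0.07838  -0.07838   -0.1176   0.03919
  Equil       0.667     2.415      1.06     2.021
  solve Keq expr → x = 0.03919; check Q = 0.6534

Q₀ = 107.5; Q > K (proceeds reverse)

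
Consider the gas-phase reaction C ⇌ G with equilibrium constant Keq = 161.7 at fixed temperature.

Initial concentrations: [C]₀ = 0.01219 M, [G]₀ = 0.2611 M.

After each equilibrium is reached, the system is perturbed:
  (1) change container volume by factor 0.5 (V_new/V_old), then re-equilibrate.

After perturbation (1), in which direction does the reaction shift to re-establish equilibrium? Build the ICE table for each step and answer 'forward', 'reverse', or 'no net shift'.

Direction: no net shift

Q₀ = 21.42 vs Keq = 161.7 ⇒ Q<K, forward
Step 1:
                  C         G
  Initial   0.01219    0.2611
  Change   -0.01051   0.01051
  Equil     0.00168    0.2716
  solve Keq expr → x = 0.01051; check Q = 161.7
Then change container volume by factor 0.5 (V_new/V_old).
Step 2:
                  C         G
  Initial  0.003359    0.5432
  Change          0         0
  Equil    0.003359    0.5432
  solve Keq expr → x = 0; check Q = 161.7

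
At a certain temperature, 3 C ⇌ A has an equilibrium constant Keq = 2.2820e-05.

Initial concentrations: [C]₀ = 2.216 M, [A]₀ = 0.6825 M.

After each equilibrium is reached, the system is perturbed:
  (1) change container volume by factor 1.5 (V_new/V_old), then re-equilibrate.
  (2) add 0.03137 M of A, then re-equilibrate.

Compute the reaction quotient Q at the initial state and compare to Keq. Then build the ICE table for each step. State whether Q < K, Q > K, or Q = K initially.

Q₀ = 0.06272 vs Keq = 2.2820e-05 ⇒ Q>K, reverse
Step 1:
                  C         A
  init        2.216    0.6825
  Δ           2.042   -0.6807
  eq          4.258  0.001762
  solve Keq expr → x = -0.6807; check Q = 2.2820e-05
Then change container volume by factor 1.5 (V_new/V_old).
Step 2:
                  C         A
  init        2.839  0.001175
  Δ        0.001955 -6.5150e-04
  eq          2.841 5.2314e-04
  solve Keq expr → x = -6.5150e-04; check Q = 2.2820e-05
Then add 0.03137 M of A.
Step 3:
                  C         A
  init        2.841   0.03189
  Δ         0.09395  -0.03132
  eq          2.935 5.7678e-04
  solve Keq expr → x = -0.03132; check Q = 2.2820e-05

Q₀ = 0.06272; Q > K (proceeds reverse)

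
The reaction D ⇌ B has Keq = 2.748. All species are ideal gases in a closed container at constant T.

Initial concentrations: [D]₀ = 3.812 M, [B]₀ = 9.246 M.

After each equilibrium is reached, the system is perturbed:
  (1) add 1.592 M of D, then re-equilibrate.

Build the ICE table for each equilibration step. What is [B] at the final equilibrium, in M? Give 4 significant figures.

[B]_eq = 10.74 M

Q₀ = 2.425 vs Keq = 2.748 ⇒ Q<K, forward
Step 1:
                   D          B
  I            3.812      9.246
  C           -0.328      0.328
  E            3.484      9.574
  solve Keq expr → x = 0.328; check Q = 2.748
Then add 1.592 M of D.
Step 2:
                   D          B
  I            5.076      9.574
  C           -1.167      1.167
  E            3.909      10.74
  solve Keq expr → x = 1.167; check Q = 2.748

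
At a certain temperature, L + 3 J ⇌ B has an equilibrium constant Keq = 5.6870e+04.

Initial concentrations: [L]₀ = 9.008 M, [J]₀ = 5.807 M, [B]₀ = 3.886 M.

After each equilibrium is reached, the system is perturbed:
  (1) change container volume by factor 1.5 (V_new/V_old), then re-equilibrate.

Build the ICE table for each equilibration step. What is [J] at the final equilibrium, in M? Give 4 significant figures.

[J]_eq = 0.02434 M

Q₀ = 0.002203 vs Keq = 5.6870e+04 ⇒ Q<K, forward
Step 1:
                   L          J          B
  Initial      9.008      5.807      3.886
  Change      -1.928     -5.783      1.928
  Equil         7.08    0.02435      5.814
  solve Keq expr → x = 1.928; check Q = 5.6870e+04
Then change container volume by factor 1.5 (V_new/V_old).
Step 2:
                   L          J          B
  Initial       4.72    0.01623      3.876
  Change    0.002702   0.008106  -0.002702
  Equil        4.723    0.02434      3.873
  solve Keq expr → x = -0.002702; check Q = 5.6870e+04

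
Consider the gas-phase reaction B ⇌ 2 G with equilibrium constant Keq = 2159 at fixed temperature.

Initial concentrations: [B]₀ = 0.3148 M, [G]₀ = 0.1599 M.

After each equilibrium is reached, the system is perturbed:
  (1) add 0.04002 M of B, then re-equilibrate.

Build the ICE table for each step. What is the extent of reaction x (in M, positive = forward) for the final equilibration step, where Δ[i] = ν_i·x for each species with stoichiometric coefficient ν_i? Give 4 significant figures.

Q₀ = 0.08122 vs Keq = 2159 ⇒ Q<K, forward
Step 1:
                   B          G
  I           0.3148     0.1599
  C          -0.3145      0.629
  E       2.8828e-04     0.7889
  solve Keq expr → x = 0.3145; check Q = 2159
Then add 0.04002 M of B.
Step 2:
                   B          G
  I          0.04031     0.7889
  C         -0.03996    0.07992
  E       3.4965e-04     0.8688
  solve Keq expr → x = 0.03996; check Q = 2159

x = 0.03996 M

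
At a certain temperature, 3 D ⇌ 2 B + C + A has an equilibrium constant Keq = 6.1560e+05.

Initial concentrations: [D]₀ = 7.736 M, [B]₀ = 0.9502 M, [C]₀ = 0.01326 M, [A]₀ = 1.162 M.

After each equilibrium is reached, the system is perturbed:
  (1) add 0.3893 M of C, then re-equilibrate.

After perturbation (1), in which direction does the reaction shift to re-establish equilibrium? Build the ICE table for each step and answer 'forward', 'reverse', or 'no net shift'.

Direction: reverse

Q₀ = 3.0049e-05 vs Keq = 6.1560e+05 ⇒ Q<K, forward
Step 1:
                  D         B         C         A
  Initial     7.736    0.9502   0.01326     1.162
  Change     -7.653     5.102     2.551     2.551
  Equil     0.08275     6.052     2.564     3.713
  solve Keq expr → x = 2.551; check Q = 6.1560e+05
Then add 0.3893 M of C.
Step 2:
                  D         B         C         A
  Initial   0.08275     6.052     2.954     3.713
  Change   0.003943 -0.002629 -0.001314 -0.001314
  Equil     0.08669      6.05     2.952     3.712
  solve Keq expr → x = -0.001314; check Q = 6.1560e+05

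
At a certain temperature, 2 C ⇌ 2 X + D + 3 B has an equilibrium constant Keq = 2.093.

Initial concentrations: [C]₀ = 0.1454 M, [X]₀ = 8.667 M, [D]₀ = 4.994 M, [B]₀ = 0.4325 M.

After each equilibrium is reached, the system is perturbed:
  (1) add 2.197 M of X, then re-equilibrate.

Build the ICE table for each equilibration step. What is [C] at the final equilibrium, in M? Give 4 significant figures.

Q₀ = 1436 vs Keq = 2.093 ⇒ Q>K, reverse
Step 1:
                  C         X         D         B
  Initial    0.1454     8.667     4.994    0.4325
  Change     0.2257   -0.2257   -0.1129   -0.3386
  Equil      0.3711     8.441     4.881   0.09393
  solve Keq expr → x = -0.1129; check Q = 2.093
Then add 2.197 M of X.
Step 2:
                  C         X         D         B
  Initial    0.3711     10.64     4.881   0.09393
  Change   0.008126 -0.008126 -0.004063  -0.01219
  Equil      0.3792     10.63     4.877   0.08174
  solve Keq expr → x = -0.004063; check Q = 2.093

[C]_eq = 0.3792 M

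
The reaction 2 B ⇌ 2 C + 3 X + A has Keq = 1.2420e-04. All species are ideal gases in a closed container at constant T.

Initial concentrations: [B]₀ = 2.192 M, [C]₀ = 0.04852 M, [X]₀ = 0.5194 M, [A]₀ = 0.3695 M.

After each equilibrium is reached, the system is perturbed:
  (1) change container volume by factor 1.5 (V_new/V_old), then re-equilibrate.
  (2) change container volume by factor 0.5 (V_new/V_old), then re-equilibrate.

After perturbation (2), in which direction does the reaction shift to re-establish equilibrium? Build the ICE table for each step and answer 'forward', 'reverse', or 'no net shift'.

Q₀ = 2.5368e-05 vs Keq = 1.2420e-04 ⇒ Q<K, forward
Step 1:
                    B           C           X           A
  Initial       2.192     0.04852      0.5194      0.3695
  Change     -0.03903     0.03903     0.05855     0.01952
  Equil         2.153     0.08755       0.578       0.389
  solve Keq expr → x = 0.01952; check Q = 1.2420e-04
Then change container volume by factor 1.5 (V_new/V_old).
Step 2:
                    B           C           X           A
  Initial       1.435     0.05837      0.3853      0.2593
  Change     -0.04039     0.04039     0.06058     0.02019
  Equil         1.395     0.09876      0.4459      0.2795
  solve Keq expr → x = 0.02019; check Q = 1.2420e-04
Then change container volume by factor 0.5 (V_new/V_old).
Step 3:
                    B           C           X           A
  Initial        2.79      0.1975      0.8918      0.5591
  Change       0.1208     -0.1208     -0.1812    -0.06041
  Equil         2.911      0.0767      0.7105      0.4987
  solve Keq expr → x = -0.06041; check Q = 1.2420e-04

Direction: reverse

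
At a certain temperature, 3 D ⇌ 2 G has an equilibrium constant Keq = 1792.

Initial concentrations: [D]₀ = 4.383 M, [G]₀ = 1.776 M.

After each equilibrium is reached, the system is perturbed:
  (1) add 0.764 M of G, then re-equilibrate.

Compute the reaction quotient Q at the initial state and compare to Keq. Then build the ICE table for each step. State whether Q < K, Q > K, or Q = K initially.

Q₀ = 0.03746; Q < K (proceeds forward)

Q₀ = 0.03746 vs Keq = 1792 ⇒ Q<K, forward
Step 1:
                    D           G
  I             4.383       1.776
  C            -4.157       2.771
  E             0.226       4.547
  solve Keq expr → x = 1.386; check Q = 1792
Then add 0.764 M of G.
Step 2:
                    D           G
  I             0.226       5.311
  C           0.02414     -0.0161
  E            0.2501       5.295
  solve Keq expr → x = -0.008048; check Q = 1792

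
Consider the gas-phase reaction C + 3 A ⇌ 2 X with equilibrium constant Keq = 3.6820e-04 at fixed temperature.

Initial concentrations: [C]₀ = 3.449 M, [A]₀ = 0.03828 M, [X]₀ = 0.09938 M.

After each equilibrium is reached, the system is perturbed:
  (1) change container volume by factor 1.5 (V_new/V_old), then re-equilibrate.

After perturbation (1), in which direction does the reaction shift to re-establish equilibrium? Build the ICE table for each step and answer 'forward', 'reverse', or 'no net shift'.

Direction: reverse

Q₀ = 51.05 vs Keq = 3.6820e-04 ⇒ Q>K, reverse
Step 1:
                  C         A         X
  Initial     3.449   0.03828   0.09938
  Change    0.04828    0.1449  -0.09657
  Equil       3.497    0.1831  0.002812
  solve Keq expr → x = -0.04828; check Q = 3.6820e-04
Then change container volume by factor 1.5 (V_new/V_old).
Step 2:
                  C         A         X
  Initial     2.332    0.1221  0.001875
  Change  3.0538e-04 9.1615e-04 -6.1076e-04
  Equil       2.332     0.123  0.001264
  solve Keq expr → x = -3.0538e-04; check Q = 3.6820e-04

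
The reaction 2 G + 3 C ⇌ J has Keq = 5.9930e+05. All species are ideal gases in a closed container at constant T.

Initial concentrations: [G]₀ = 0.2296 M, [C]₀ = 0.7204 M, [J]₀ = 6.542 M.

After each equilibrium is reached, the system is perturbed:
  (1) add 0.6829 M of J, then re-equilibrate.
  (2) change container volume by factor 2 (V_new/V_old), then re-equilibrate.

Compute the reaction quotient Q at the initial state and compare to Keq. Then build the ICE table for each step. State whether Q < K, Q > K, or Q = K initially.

Q₀ = 331.9; Q < K (proceeds forward)

Q₀ = 331.9 vs Keq = 5.9930e+05 ⇒ Q<K, forward
Step 1:
                   G          C          J
  Initial     0.2296     0.7204      6.542
  Change     -0.2162    -0.3244     0.1081
  Equil      0.01337      0.396       6.65
  solve Keq expr → x = 0.1081; check Q = 5.9930e+05
Then add 0.6829 M of J.
Step 2:
                   G          C          J
  Initial    0.01337      0.396      7.333
  Change  6.1989e-04 9.2983e-04 -3.0994e-04
  Equil      0.01398      0.397      7.333
  solve Keq expr → x = -3.0994e-04; check Q = 5.9930e+05
Then change container volume by factor 2 (V_new/V_old).
Step 3:
                   G          C          J
  Initial   0.006992     0.1985      3.666
  Change     0.01644    0.02467  -0.008222
  Equil      0.02344     0.2232      3.658
  solve Keq expr → x = -0.008222; check Q = 5.9930e+05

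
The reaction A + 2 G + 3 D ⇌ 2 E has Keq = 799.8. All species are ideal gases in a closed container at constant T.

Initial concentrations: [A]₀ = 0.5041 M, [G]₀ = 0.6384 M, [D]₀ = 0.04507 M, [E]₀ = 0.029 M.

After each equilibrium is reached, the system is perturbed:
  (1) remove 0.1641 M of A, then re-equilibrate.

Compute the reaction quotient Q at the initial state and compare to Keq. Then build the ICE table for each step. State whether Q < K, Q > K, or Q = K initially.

Q₀ = 44.71; Q < K (proceeds forward)

Q₀ = 44.71 vs Keq = 799.8 ⇒ Q<K, forward
Step 1:
                    A           G           D           E
  init         0.5041      0.6384     0.04507       0.029
  Δ         -0.007324    -0.01465    -0.02197     0.01465
  eq           0.4968      0.6238      0.0231     0.04365
  solve Keq expr → x = 0.007324; check Q = 799.8
Then remove 0.1641 M of A.
Step 2:
                    A           G           D           E
  init         0.3327      0.6238      0.0231     0.04365
  Δ        8.4862e-04    0.001697    0.002546   -0.001697
  eq           0.3335      0.6254     0.02564     0.04195
  solve Keq expr → x = -8.4862e-04; check Q = 799.8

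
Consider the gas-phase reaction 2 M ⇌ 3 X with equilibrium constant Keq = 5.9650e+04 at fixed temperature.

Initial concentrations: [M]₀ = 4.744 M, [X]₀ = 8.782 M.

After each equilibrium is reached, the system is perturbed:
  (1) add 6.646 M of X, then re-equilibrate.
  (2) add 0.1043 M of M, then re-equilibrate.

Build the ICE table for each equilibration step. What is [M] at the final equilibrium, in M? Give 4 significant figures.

[M]_eq = 0.4243 M

Q₀ = 30.09 vs Keq = 5.9650e+04 ⇒ Q<K, forward
Step 1:
                  M         X
  init        4.744     8.782
  Δ          -4.494      6.74
  eq         0.2504     15.52
  solve Keq expr → x = 2.247; check Q = 5.9650e+04
Then add 6.646 M of X.
Step 2:
                  M         X
  init       0.2504     22.17
  Δ          0.1696   -0.2544
  eq           0.42     21.91
  solve Keq expr → x = -0.08481; check Q = 5.9650e+04
Then add 0.1043 M of M.
Step 3:
                  M         X
  init       0.5243     21.91
  Δ        -0.09998      0.15
  eq         0.4243     22.06
  solve Keq expr → x = 0.04999; check Q = 5.9650e+04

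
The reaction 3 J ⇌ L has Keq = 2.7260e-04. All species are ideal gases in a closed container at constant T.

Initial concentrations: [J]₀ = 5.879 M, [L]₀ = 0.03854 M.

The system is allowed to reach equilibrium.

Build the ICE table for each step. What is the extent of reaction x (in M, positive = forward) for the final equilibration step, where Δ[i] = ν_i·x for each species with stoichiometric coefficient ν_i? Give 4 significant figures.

Q₀ = 1.8967e-04 vs Keq = 2.7260e-04 ⇒ Q<K, forward
Step 1:
                  J         L
  Initial     5.879   0.03854
  Change   -0.04663   0.01554
  Equil       5.832   0.05408
  solve Keq expr → x = 0.01554; check Q = 2.7260e-04

x = 0.01554 M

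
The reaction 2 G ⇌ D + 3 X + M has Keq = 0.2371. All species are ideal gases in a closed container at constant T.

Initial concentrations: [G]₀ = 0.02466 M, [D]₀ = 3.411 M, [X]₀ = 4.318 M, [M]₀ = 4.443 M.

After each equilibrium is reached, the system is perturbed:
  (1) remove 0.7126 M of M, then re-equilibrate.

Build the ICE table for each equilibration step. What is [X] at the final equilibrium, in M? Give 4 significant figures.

Q₀ = 2.0064e+06 vs Keq = 0.2371 ⇒ Q>K, reverse
Step 1:
                    G           D           X           M
  Initial     0.02466       3.411       4.318       4.443
  Change         2.48       -1.24       -3.72       -1.24
  Equil         2.505       2.171       0.598       3.203
  solve Keq expr → x = -1.24; check Q = 0.2371
Then remove 0.7126 M of M.
Step 2:
                    G           D           X           M
  Initial       2.505       2.171       0.598        2.49
  Change     -0.02964     0.01482     0.04445     0.01482
  Equil         2.475       2.186      0.6425       2.505
  solve Keq expr → x = 0.01482; check Q = 0.2371

[X]_eq = 0.6425 M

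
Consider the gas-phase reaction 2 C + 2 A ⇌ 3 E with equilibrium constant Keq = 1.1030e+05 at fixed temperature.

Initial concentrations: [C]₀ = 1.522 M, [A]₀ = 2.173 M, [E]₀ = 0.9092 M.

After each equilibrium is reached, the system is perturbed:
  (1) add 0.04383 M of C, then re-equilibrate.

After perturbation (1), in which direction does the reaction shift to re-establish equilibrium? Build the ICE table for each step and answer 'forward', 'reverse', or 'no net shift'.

Q₀ = 0.06871 vs Keq = 1.1030e+05 ⇒ Q<K, forward
Step 1:
                   C          A          E
  I            1.522      2.173     0.9092
  C           -1.497     -1.497      2.246
  E          0.02496      0.676      3.155
  solve Keq expr → x = 0.7485; check Q = 1.1030e+05
Then add 0.04383 M of C.
Step 2:
                   C          A          E
  I          0.06879      0.676      3.155
  C         -0.04141   -0.04141    0.06212
  E          0.02738     0.6345      3.217
  solve Keq expr → x = 0.02071; check Q = 1.1030e+05

Direction: forward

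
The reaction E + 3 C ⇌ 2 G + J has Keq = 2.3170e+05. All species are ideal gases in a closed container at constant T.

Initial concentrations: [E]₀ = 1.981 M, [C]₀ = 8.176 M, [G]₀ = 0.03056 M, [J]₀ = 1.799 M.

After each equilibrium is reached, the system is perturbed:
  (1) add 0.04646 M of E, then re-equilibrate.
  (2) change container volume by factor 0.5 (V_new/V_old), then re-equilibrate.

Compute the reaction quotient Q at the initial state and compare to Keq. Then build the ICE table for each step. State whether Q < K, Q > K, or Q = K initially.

Q₀ = 1.5518e-06; Q < K (proceeds forward)

Q₀ = 1.5518e-06 vs Keq = 2.3170e+05 ⇒ Q<K, forward
Step 1:
                   E          C          G          J
  I            1.981      8.176    0.03056      1.799
  C           -1.981     -5.943      3.962      1.981
  E       2.3353e-05      2.233      3.993       3.78
  solve Keq expr → x = 1.981; check Q = 2.3170e+05
Then add 0.04646 M of E.
Step 2:
                   E          C          G          J
  I          0.04648      2.233      3.993       3.78
  C         -0.04645    -0.1394    0.09291    0.04645
  E       3.0033e-05      2.094      4.085      3.826
  solve Keq expr → x = 0.04645; check Q = 2.3170e+05
Then change container volume by factor 0.5 (V_new/V_old).
Step 3:
                   E          C          G          J
  I       6.0065e-05      4.187      8.171      7.653
  C       -3.0030e-05 -9.0090e-05 6.0060e-05 3.0030e-05
  E       3.0035e-05      4.187      8.171      7.653
  solve Keq expr → x = 3.0030e-05; check Q = 2.3170e+05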